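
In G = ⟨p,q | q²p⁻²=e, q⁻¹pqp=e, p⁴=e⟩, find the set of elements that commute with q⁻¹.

⟨q⁻¹⟩ ⊆ C_G(q⁻¹) since powers of q⁻¹ commute with q⁻¹; so |C_G(q⁻¹)| ≥ |⟨q⁻¹⟩| = 4.
By orbit–stabilizer, |C_G(q⁻¹)| = |G| / |conj. class of q⁻¹| = 8 / 2 = 4.
The 4 elements commuting with q⁻¹ are {e, p², q, q⁻¹}.

Answer: {e, p², q, q⁻¹}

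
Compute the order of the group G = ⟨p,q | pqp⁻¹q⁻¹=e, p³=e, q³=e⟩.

Enumerate words in the generators, reducing via the relations: the distinct elements are
  {e, p, q, pq, p², q², pq², p²q, p²q²}.
No further products give new elements, so |G| = 9.

Answer: 9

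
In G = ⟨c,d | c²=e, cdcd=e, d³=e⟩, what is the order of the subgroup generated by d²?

|⟨d²⟩| equals the order of d². Compute successive powers until reaching e:
  (d²)¹ = d², (d²)² = d, (d²)³ = e.
The smallest positive k with (d²)ᵏ = e is 3, so |⟨d²⟩| = 3.

Answer: 3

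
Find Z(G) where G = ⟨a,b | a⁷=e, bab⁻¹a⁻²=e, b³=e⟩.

An element z ∈ Z(G) iff z commutes with every generator.
For example e is central: e·a = a = a·e; e·b = b = b·e.
Whereas a ∉ Z(G) since a·b = ab ≠ a²b = b·a.
Checking each of the 21 elements this way gives Z(G) = {e}, of order 1.

Answer: {e}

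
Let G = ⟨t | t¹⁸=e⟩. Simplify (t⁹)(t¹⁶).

Compute (t⁹) · (t¹⁶) by multiplying left to right and reducing via the relations at each step:
  (t⁹) · t¹⁶ = t⁷

Answer: t⁷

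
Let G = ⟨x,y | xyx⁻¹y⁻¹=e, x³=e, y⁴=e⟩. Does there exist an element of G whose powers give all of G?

|G| = 12. The element xy has order 12 (its powers give 12 distinct elements), so ⟨xy⟩ = G and G is cyclic.

Answer: Yes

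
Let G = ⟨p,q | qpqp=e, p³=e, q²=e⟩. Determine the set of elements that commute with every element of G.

An element z ∈ Z(G) iff z commutes with every generator.
For example e is central: e·p = p = p·e; e·q = q = q·e.
Whereas p ∉ Z(G) since p·q = pq ≠ p²q = q·p.
Checking each of the 6 elements this way gives Z(G) = {e}, of order 1.

Answer: {e}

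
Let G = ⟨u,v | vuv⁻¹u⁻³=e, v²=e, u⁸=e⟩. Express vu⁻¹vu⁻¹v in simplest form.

Multiply left to right, reducing at each step:
  v · u⁻¹ = u⁵v
  (u⁵v) · v = u⁵
  (u⁵) · u⁻¹ = u⁴
  (u⁴) · v = u⁴v

Answer: u⁴v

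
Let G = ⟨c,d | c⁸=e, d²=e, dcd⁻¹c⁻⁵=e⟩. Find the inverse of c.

The order of c is 8 (smallest k with cᵏ = e), so c⁻¹ = c⁷ = c⁷.
Check: c · (c⁷) → c · c⁷ = e, giving e as required.

Answer: c⁷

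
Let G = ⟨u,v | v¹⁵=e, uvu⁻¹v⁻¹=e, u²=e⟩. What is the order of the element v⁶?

Compute successive powers until reaching e:
  (v⁶)¹ = v⁶, (v⁶)² = v¹², (v⁶)³ = v³, (v⁶)⁴ = v⁹, (v⁶)⁵ = e.
The smallest positive k with (v⁶)ᵏ = e is 5.

Answer: 5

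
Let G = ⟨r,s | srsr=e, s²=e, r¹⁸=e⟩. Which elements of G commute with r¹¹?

⟨r¹¹⟩ ⊆ C_G(r¹¹) since powers of r¹¹ commute with r¹¹; so |C_G(r¹¹)| ≥ |⟨r¹¹⟩| = 18.
By orbit–stabilizer, |C_G(r¹¹)| = |G| / |conj. class of r¹¹| = 36 / 2 = 18.
The 18 elements commuting with r¹¹ are {e, r, r², r³, r⁴, r⁵, r⁶, r⁷, r⁸, r⁹, r¹⁰, r¹¹, r¹², r¹³, r¹⁴, r¹⁵, r¹⁶, r¹⁷}.

Answer: {e, r, r², r³, r⁴, r⁵, r⁶, r⁷, r⁸, r⁹, r¹⁰, r¹¹, r¹², r¹³, r¹⁴, r¹⁵, r¹⁶, r¹⁷}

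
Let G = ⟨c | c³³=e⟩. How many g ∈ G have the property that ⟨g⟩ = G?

G is cyclic of order 33. An element generates G iff its order is 33, and a cyclic group of order 33 has exactly φ(33) = 20 such elements.

Answer: 20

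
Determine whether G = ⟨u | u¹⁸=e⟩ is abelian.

G has a single generator, so G is cyclic and hence abelian.

Answer: Yes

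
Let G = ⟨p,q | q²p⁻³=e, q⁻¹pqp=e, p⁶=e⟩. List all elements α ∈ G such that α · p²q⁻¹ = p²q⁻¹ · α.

⟨p²q⁻¹⟩ ⊆ C_G(p²q⁻¹) since powers of p²q⁻¹ commute with p²q⁻¹; so |C_G(p²q⁻¹)| ≥ |⟨p²q⁻¹⟩| = 4.
By orbit–stabilizer, |C_G(p²q⁻¹)| = |G| / |conj. class of p²q⁻¹| = 12 / 3 = 4.
The 4 elements commuting with p²q⁻¹ are {e, p³, p²q, p²q⁻¹}.

Answer: {e, p³, p²q, p²q⁻¹}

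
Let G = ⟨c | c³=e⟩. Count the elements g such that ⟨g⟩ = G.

G is cyclic of order 3. An element generates G iff its order is 3, and a cyclic group of order 3 has exactly φ(3) = 2 such elements.

Answer: 2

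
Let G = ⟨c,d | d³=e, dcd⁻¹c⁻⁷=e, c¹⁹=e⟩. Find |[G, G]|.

G' = [G, G] is generated by all commutators. The generator-pair commutators are: [c, d] = c¹³.
The subgroup they normally generate is {e, c, c², c³, c⁴, c⁵, c⁶, c⁷, c⁸, c⁹, c¹⁰, c¹¹, c¹², c¹³, c¹⁴, c¹⁵, c¹⁶, c¹⁷, c¹⁸}, of order 19.
Check: |G/G'| = 57/19 = 3 is the order of the abelianisation.

Answer: 19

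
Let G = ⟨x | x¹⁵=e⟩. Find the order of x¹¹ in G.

Compute successive powers until reaching e:
  (x¹¹)¹ = x¹¹, (x¹¹)² = x⁷, (x¹¹)³ = x³, (x¹¹)⁴ = x¹⁴, (x¹¹)⁵ = x¹⁰, (x¹¹)⁶ = x⁶, (x¹¹)⁷ = x², (x¹¹)⁸ = x¹³, (x¹¹)⁹ = x⁹, (x¹¹)¹⁰ = x⁵, (x¹¹)¹¹ = x, (x¹¹)¹² = x¹², (x¹¹)¹³ = x⁸, (x¹¹)¹⁴ = x⁴, (x¹¹)¹⁵ = e.
The smallest positive k with (x¹¹)ᵏ = e is 15.

Answer: 15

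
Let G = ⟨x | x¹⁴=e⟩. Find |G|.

G is generated by a single element, so G is cyclic. The relator gives x¹⁴ = e and no smaller power is forced to be e, so the 14 powers {e, x, x², x³, x⁴, x⁵, x⁶, x⁷, x⁸, x⁹, x¹², x¹³, x¹¹, x¹⁰} are distinct. Hence |G| = 14.

Answer: 14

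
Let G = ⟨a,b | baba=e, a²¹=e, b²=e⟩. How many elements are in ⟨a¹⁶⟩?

|⟨a¹⁶⟩| equals the order of a¹⁶. Compute successive powers until reaching e:
  (a¹⁶)¹ = a¹⁶, (a¹⁶)² = a¹¹, (a¹⁶)³ = a⁶, (a¹⁶)⁴ = a, (a¹⁶)⁵ = a¹⁷, (a¹⁶)⁶ = a¹², (a¹⁶)⁷ = a⁷, (a¹⁶)⁸ = a², (a¹⁶)⁹ = a¹⁸, (a¹⁶)¹⁰ = a¹³, (a¹⁶)¹¹ = a⁸, (a¹⁶)¹² = a³, (a¹⁶)¹³ = a¹⁹, (a¹⁶)¹⁴ = a¹⁴, (a¹⁶)¹⁵ = a⁹, (a¹⁶)¹⁶ = a⁴, (a¹⁶)¹⁷ = a²⁰, (a¹⁶)¹⁸ = a¹⁵, (a¹⁶)¹⁹ = a¹⁰, (a¹⁶)²⁰ = a⁵, (a¹⁶)²¹ = e.
The smallest positive k with (a¹⁶)ᵏ = e is 21, so |⟨a¹⁶⟩| = 21.

Answer: 21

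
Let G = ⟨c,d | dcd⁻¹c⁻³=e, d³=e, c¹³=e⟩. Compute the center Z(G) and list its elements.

An element z ∈ Z(G) iff z commutes with every generator.
For example e is central: e·c = c = c·e; e·d = d = d·e.
Whereas c ∉ Z(G) since c·d = cd ≠ c³d = d·c.
Checking each of the 39 elements this way gives Z(G) = {e}, of order 1.

Answer: {e}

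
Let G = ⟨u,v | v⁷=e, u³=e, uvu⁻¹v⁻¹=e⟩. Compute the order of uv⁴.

Compute successive powers until reaching e:
  (uv⁴)¹ = uv⁴, (uv⁴)² = u²v, (uv⁴)³ = v⁵, (uv⁴)⁴ = uv², (uv⁴)⁵ = u²v⁶, (uv⁴)⁶ = v³, (uv⁴)⁷ = u, (uv⁴)⁸ = u²v⁴, (uv⁴)⁹ = v, (uv⁴)¹⁰ = uv⁵, (uv⁴)¹¹ = u²v², (uv⁴)¹² = v⁶, (uv⁴)¹³ = uv³, (uv⁴)¹⁴ = u², (uv⁴)¹⁵ = v⁴, (uv⁴)¹⁶ = uv, (uv⁴)¹⁷ = u²v⁵, (uv⁴)¹⁸ = v², (uv⁴)¹⁹ = uv⁶, (uv⁴)²⁰ = u²v³, (uv⁴)²¹ = e.
The smallest positive k with (uv⁴)ᵏ = e is 21.

Answer: 21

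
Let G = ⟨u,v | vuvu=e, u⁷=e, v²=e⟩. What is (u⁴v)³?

Compute successive powers of (u⁴v), reducing at each step:
  (u⁴v)²: (u⁴v) · u⁴ = v;   v · v = e
  (u⁴v)³: e · u⁴ = u⁴;   (u⁴) · v = u⁴v

Answer: u⁴v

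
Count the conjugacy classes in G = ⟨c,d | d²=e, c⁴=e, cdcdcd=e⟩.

The conjugacy classes (representative and size) are:
  [e] (size 1), [c³] (size 6), [c²dc²d] (size 3), [cdc³] (size 6), [dc³] (size 8).
Class equation: 1 + 6 + 3 + 6 + 8 = 24 = |G|. So G has 5 conjugacy classes.

Answer: 5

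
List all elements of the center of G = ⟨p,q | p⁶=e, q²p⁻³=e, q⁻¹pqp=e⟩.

An element z ∈ Z(G) iff z commutes with every generator.
For example p³ is central: (p³)·p = p⁴ = p·(p³); (p³)·q = q⁻¹ = q·(p³).
Whereas p ∉ Z(G) since p·q = pq ≠ p²q⁻¹ = q·p.
Checking each of the 12 elements this way gives Z(G) = {e, p³}, of order 2.

Answer: {e, p³}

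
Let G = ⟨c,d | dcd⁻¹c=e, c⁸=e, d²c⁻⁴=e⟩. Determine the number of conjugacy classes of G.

The conjugacy classes (representative and size) are:
  [e] (size 1), [c⁷] (size 2), [c²] (size 2), [c⁵] (size 2), [c⁴] (size 1), [c²d⁻¹] (size 4), [c³d] (size 4).
Class equation: 1 + 2 + 2 + 2 + 1 + 4 + 4 = 16 = |G|. So G has 7 conjugacy classes.

Answer: 7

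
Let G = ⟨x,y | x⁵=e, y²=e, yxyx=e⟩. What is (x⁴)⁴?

Compute successive powers of (x⁴), reducing at each step:
  (x⁴)²: (x⁴) · x⁴ = x³
  (x⁴)³: (x³) · x⁴ = x²
  (x⁴)⁴: (x²) · x⁴ = x

Answer: x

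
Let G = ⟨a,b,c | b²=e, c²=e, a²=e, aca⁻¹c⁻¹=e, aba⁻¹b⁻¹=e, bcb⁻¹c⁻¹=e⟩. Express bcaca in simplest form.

Multiply left to right, reducing at each step:
  b · c = bc
  (bc) · a = abc
  (abc) · c = ab
  (ab) · a = b

Answer: b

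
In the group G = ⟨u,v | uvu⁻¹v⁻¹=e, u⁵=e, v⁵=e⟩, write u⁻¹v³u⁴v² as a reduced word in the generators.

Multiply left to right, reducing at each step:
  (u⁴) · v³ = u⁴v³
  (u⁴v³) · u⁴ = u³v³
  (u³v³) · v² = u³

Answer: u³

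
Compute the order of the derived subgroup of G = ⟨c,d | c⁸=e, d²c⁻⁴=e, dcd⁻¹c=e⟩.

G' = [G, G] is generated by all commutators. The generator-pair commutators are: [c, d] = c².
The subgroup they normally generate is {e, c², c⁴, c⁶}, of order 4.
Check: |G/G'| = 16/4 = 4 is the order of the abelianisation.

Answer: 4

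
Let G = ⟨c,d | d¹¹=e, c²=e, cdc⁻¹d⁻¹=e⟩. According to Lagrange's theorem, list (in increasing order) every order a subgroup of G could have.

|G| = 22 = 2 · 11. By Lagrange's theorem the order of any subgroup divides 22; the divisors of 22 are 1, 2, 11, 22.

Answer: 1, 2, 11, 22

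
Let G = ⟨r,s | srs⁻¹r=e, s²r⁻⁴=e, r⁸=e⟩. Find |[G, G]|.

G' = [G, G] is generated by all commutators. The generator-pair commutators are: [r, s] = r².
The subgroup they normally generate is {e, r², r⁴, r⁶}, of order 4.
Check: |G/G'| = 16/4 = 4 is the order of the abelianisation.

Answer: 4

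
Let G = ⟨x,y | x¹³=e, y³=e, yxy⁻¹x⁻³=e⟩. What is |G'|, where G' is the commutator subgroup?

G' = [G, G] is generated by all commutators. The generator-pair commutators are: [x, y] = x¹¹.
The subgroup they normally generate is {e, x, x², x³, x⁴, x⁵, x⁶, x⁷, x⁸, x⁹, x¹⁰, x¹¹, x¹²}, of order 13.
Check: |G/G'| = 39/13 = 3 is the order of the abelianisation.

Answer: 13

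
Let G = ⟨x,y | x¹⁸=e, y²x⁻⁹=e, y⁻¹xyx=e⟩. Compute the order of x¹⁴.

Compute successive powers until reaching e:
  (x¹⁴)¹ = x¹⁴, (x¹⁴)² = x¹⁰, (x¹⁴)³ = x⁶, (x¹⁴)⁴ = x², (x¹⁴)⁵ = x¹⁶, (x¹⁴)⁶ = x¹², (x¹⁴)⁷ = x⁸, (x¹⁴)⁸ = x⁴, (x¹⁴)⁹ = e.
The smallest positive k with (x¹⁴)ᵏ = e is 9.

Answer: 9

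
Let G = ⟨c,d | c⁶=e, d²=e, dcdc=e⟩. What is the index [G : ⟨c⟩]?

First find ord(c) by computing successive powers:
  c¹ = c, c² = c², c³ = c³, c⁴ = c⁴, c⁵ = c⁵, c⁶ = e.
So |⟨c⟩| = ord(c) = 6. With |G| = 12, by Lagrange [G : ⟨c⟩] = 12/6 = 2.

Answer: 2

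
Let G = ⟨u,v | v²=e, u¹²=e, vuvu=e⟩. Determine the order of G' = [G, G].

G' = [G, G] is generated by all commutators. The generator-pair commutators are: [u, v] = u².
The subgroup they normally generate is {e, u², u⁴, u⁶, u⁸, u¹⁰}, of order 6.
Check: |G/G'| = 24/6 = 4 is the order of the abelianisation.

Answer: 6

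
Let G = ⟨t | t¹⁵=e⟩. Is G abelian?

G has a single generator, so G is cyclic and hence abelian.

Answer: Yes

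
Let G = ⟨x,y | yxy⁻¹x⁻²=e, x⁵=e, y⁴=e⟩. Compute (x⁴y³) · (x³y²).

Compute (x⁴y³) · (x³y²) by multiplying left to right and reducing via the relations at each step:
  (x⁴y³) · x³ = x³y³
  (x³y³) · y² = x³y

Answer: x³y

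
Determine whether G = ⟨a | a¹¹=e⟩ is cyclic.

|G| = 11. The element a has order 11 (its powers give 11 distinct elements), so ⟨a⟩ = G and G is cyclic.

Answer: Yes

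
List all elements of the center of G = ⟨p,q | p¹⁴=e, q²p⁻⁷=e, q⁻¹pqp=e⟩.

An element z ∈ Z(G) iff z commutes with every generator.
For example p⁷ is central: (p⁷)·p = p⁸ = p·(p⁷); (p⁷)·q = q⁻¹ = q·(p⁷).
Whereas p ∉ Z(G) since p·q = pq ≠ p⁶q⁻¹ = q·p.
Checking each of the 28 elements this way gives Z(G) = {e, p⁷}, of order 2.

Answer: {e, p⁷}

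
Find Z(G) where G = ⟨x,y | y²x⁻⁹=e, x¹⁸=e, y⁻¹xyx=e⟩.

An element z ∈ Z(G) iff z commutes with every generator.
For example x⁹ is central: (x⁹)·x = x¹⁰ = x·(x⁹); (x⁹)·y = y⁻¹ = y·(x⁹).
Whereas x ∉ Z(G) since x·y = xy ≠ x⁸y⁻¹ = y·x.
Checking each of the 36 elements this way gives Z(G) = {e, x⁹}, of order 2.

Answer: {e, x⁹}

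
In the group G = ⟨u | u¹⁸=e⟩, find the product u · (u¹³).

Compute u · (u¹³) by multiplying left to right and reducing via the relations at each step:
  u · u¹³ = u¹⁴

Answer: u¹⁴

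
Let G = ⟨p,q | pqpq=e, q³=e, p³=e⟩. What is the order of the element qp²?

Compute successive powers until reaching e:
  (qp²)¹ = qp², (qp²)² = pq², (qp²)³ = e.
The smallest positive k with (qp²)ᵏ = e is 3.

Answer: 3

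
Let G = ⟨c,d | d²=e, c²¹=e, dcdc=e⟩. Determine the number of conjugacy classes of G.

The conjugacy classes (representative and size) are:
  [e] (size 1), [c²⁰] (size 2), [c²] (size 2), [c³] (size 2), [c¹⁷] (size 2), [c⁵] (size 2), [c⁶] (size 2), [c⁷] (size 2), [c⁸] (size 2), [c⁹] (size 2), [c¹⁰] (size 2), [d] (size 21).
Class equation: 1 + 2 + 2 + 2 + 2 + 2 + 2 + 2 + 2 + 2 + 2 + 21 = 42 = |G|. So G has 12 conjugacy classes.

Answer: 12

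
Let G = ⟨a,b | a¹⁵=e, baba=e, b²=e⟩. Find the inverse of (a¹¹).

The order of (a¹¹) is 15 (smallest k with (a¹¹)ᵏ = e), so (a¹¹)⁻¹ = (a¹¹)¹⁴ = a⁴.
Check: (a¹¹) · (a⁴) → (a¹¹) · a⁴ = e, giving e as required.

Answer: a⁴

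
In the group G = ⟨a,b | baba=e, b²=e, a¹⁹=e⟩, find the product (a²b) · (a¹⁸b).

Compute (a²b) · (a¹⁸b) by multiplying left to right and reducing via the relations at each step:
  (a²b) · a¹⁸ = a³b
  (a³b) · b = a³

Answer: a³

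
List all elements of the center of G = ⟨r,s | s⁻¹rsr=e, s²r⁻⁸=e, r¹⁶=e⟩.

An element z ∈ Z(G) iff z commutes with every generator.
For example r⁸ is central: (r⁸)·r = r⁹ = r·(r⁸); (r⁸)·s = s⁻¹ = s·(r⁸).
Whereas r ∉ Z(G) since r·s = rs ≠ r⁷s⁻¹ = s·r.
Checking each of the 32 elements this way gives Z(G) = {e, r⁸}, of order 2.

Answer: {e, r⁸}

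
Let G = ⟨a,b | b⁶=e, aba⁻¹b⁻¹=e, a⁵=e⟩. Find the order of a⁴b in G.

Compute successive powers until reaching e:
  (a⁴b)¹ = a⁴b, (a⁴b)² = a³b², (a⁴b)³ = a²b³, (a⁴b)⁴ = ab⁴, (a⁴b)⁵ = b⁵, (a⁴b)⁶ = a⁴, (a⁴b)⁷ = a³b, (a⁴b)⁸ = a²b², (a⁴b)⁹ = ab³, (a⁴b)¹⁰ = b⁴, (a⁴b)¹¹ = a⁴b⁵, (a⁴b)¹² = a³, (a⁴b)¹³ = a²b, (a⁴b)¹⁴ = ab², (a⁴b)¹⁵ = b³, (a⁴b)¹⁶ = a⁴b⁴, (a⁴b)¹⁷ = a³b⁵, (a⁴b)¹⁸ = a², (a⁴b)¹⁹ = ab, (a⁴b)²⁰ = b², (a⁴b)²¹ = a⁴b³, (a⁴b)²² = a³b⁴, (a⁴b)²³ = a²b⁵, (a⁴b)²⁴ = a, (a⁴b)²⁵ = b, (a⁴b)²⁶ = a⁴b², (a⁴b)²⁷ = a³b³, (a⁴b)²⁸ = a²b⁴, (a⁴b)²⁹ = ab⁵, (a⁴b)³⁰ = e.
The smallest positive k with (a⁴b)ᵏ = e is 30.

Answer: 30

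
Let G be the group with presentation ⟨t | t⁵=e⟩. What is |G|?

G is generated by a single element, so G is cyclic. The relator gives t⁵ = e and no smaller power is forced to be e, so the 5 powers {e, t, t², t³, t⁴} are distinct. Hence |G| = 5.

Answer: 5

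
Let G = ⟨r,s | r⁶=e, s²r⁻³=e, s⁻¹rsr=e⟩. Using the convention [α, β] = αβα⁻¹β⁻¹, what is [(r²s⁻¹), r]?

[(r²s⁻¹), r] = (r²s⁻¹)·r·(r²s⁻¹)⁻¹·r⁻¹.
  (r²s⁻¹) · r = rs⁻¹
  (rs⁻¹) · (r²s) = r⁵
  (r⁵) · (r⁵) = r⁴

Answer: r⁴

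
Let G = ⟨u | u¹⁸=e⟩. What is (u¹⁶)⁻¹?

The order of (u¹⁶) is 9 (smallest k with (u¹⁶)ᵏ = e), so (u¹⁶)⁻¹ = (u¹⁶)⁸ = u².
Check: (u¹⁶) · (u²) → (u¹⁶) · u² = e, giving e as required.

Answer: u²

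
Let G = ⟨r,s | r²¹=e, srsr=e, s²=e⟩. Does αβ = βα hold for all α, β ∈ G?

r·s = rs but s·r = r²⁰s, so r·s ≠ s·r and G is not abelian.

Answer: No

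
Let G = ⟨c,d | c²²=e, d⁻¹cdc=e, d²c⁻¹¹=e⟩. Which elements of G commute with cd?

⟨cd⟩ ⊆ C_G(cd) since powers of cd commute with cd; so |C_G(cd)| ≥ |⟨cd⟩| = 4.
By orbit–stabilizer, |C_G(cd)| = |G| / |conj. class of cd| = 44 / 11 = 4.
The 4 elements commuting with cd are {e, c¹¹, cd, cd⁻¹}.

Answer: {e, c¹¹, cd, cd⁻¹}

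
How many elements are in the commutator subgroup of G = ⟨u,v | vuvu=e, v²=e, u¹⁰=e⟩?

G' = [G, G] is generated by all commutators. The generator-pair commutators are: [u, v] = u².
The subgroup they normally generate is {e, u², u⁴, u⁶, u⁸}, of order 5.
Check: |G/G'| = 20/5 = 4 is the order of the abelianisation.

Answer: 5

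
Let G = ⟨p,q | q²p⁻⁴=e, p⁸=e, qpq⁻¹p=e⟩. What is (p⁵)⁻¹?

The order of (p⁵) is 8 (smallest k with (p⁵)ᵏ = e), so (p⁵)⁻¹ = (p⁵)⁷ = p³.
Check: (p⁵) · (p³) → (p⁵) · p³ = e, giving e as required.

Answer: p³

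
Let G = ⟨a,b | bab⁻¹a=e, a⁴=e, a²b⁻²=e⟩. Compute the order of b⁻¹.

Compute successive powers until reaching e:
  (b⁻¹)¹ = b⁻¹, (b⁻¹)² = a², (b⁻¹)³ = b, (b⁻¹)⁴ = e.
The smallest positive k with (b⁻¹)ᵏ = e is 4.

Answer: 4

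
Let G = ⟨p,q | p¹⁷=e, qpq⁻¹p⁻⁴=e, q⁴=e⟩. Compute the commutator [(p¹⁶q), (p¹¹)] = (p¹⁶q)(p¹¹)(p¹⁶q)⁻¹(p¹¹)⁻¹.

[(p¹⁶q), (p¹¹)] = (p¹⁶q)·(p¹¹)·(p¹⁶q)⁻¹·(p¹¹)⁻¹.
  (p¹⁶q) · (p¹¹) = p⁹q
  (p⁹q) · (p¹³q³) = p¹⁰
  (p¹⁰) · (p⁶) = p¹⁶

Answer: p¹⁶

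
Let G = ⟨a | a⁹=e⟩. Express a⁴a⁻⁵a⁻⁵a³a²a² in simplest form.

Multiply left to right, reducing at each step:
  (a⁴) · a⁻⁵ = a⁸
  (a⁸) · a⁻⁵ = a³
  (a³) · a³ = a⁶
  (a⁶) · a² = a⁸
  (a⁸) · a² = a

Answer: a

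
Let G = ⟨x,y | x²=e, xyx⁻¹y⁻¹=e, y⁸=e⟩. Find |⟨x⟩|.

|⟨x⟩| equals the order of x. Compute successive powers until reaching e:
  x¹ = x, x² = e.
The smallest positive k with xᵏ = e is 2, so |⟨x⟩| = 2.

Answer: 2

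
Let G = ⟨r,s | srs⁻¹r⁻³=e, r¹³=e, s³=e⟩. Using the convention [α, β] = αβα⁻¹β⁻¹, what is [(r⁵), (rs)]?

[(r⁵), (rs)] = (r⁵)·(rs)·(r⁵)⁻¹·(rs)⁻¹.
  (r⁵) · (rs) = r⁶s
  (r⁶s) · (r⁸) = r⁴s
  (r⁴s) · (r⁴s²) = r³

Answer: r³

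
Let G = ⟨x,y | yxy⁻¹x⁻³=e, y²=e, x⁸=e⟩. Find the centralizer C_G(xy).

⟨xy⟩ ⊆ C_G(xy) since powers of xy commute with xy; so |C_G(xy)| ≥ |⟨xy⟩| = 4.
By orbit–stabilizer, |C_G(xy)| = |G| / |conj. class of xy| = 16 / 4 = 4.
The 4 elements commuting with xy are {e, x⁴, xy, x⁵y}.

Answer: {e, x⁴, xy, x⁵y}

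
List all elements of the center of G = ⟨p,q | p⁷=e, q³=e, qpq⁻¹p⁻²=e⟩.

An element z ∈ Z(G) iff z commutes with every generator.
For example e is central: e·p = p = p·e; e·q = q = q·e.
Whereas p ∉ Z(G) since p·q = pq ≠ p²q = q·p.
Checking each of the 21 elements this way gives Z(G) = {e}, of order 1.

Answer: {e}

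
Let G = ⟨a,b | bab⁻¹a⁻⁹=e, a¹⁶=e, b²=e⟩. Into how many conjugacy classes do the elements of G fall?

The conjugacy classes (representative and size) are:
  [e] (size 1), [a⁹] (size 2), [a²] (size 1), [a³] (size 2), [a⁴] (size 1), [a¹³] (size 2), [a⁶] (size 1), [a¹⁵] (size 2), [a⁸] (size 1), [a¹⁰] (size 1), [a¹²] (size 1), [a¹⁴] (size 1), [b] (size 2), [ab] (size 2), [a²b] (size 2), [a¹¹b] (size 2), [a⁴b] (size 2), [a¹³b] (size 2), [a¹⁴b] (size 2), [a¹⁵b] (size 2).
Class equation: 1 + 2 + 1 + 2 + 1 + 2 + 1 + 2 + 1 + 1 + 1 + 1 + 2 + 2 + 2 + 2 + 2 + 2 + 2 + 2 = 32 = |G|. So G has 20 conjugacy classes.

Answer: 20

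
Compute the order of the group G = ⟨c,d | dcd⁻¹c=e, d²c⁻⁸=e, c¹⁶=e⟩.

Enumerate words in the generators, reducing via the relations: the distinct elements are
  {c, d, e, cd, c², c³, c⁴, c⁵, c⁶, c⁷, c⁸, c⁹, c²d, c³d, c¹², c¹³, c¹¹, c¹⁰, c¹⁴, c¹⁵, c⁴d, c⁵d, c⁶d, c⁷d, d⁻¹, cd⁻¹, c²d⁻¹, c³d⁻¹, c⁴d⁻¹, c⁵d⁻¹, c⁶d⁻¹, c⁷d⁻¹}.
No further products give new elements, so |G| = 32.

Answer: 32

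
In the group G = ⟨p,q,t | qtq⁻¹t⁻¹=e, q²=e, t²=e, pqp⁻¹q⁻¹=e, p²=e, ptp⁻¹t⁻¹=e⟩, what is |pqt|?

Compute successive powers until reaching e:
  (pqt)¹ = pqt, (pqt)² = e.
The smallest positive k with (pqt)ᵏ = e is 2.

Answer: 2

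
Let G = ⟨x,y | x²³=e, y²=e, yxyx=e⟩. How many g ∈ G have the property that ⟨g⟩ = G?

⟨g⟩ = G would require ord(g) = |G| = 46, but the maximum element order in G is 23 < 46. So G is not cyclic and no single element generates it: the count is 0.

Answer: 0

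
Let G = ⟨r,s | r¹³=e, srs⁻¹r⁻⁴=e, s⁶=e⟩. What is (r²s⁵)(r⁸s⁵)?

Compute (r²s⁵) · (r⁸s⁵) by multiplying left to right and reducing via the relations at each step:
  (r²s⁵) · r⁸ = r⁴s⁵
  (r⁴s⁵) · s⁵ = r⁴s⁴

Answer: r⁴s⁴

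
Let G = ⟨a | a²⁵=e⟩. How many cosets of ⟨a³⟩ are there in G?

First find ord(a³) by computing successive powers:
  (a³)¹ = a³, (a³)² = a⁶, (a³)³ = a⁹, (a³)⁴ = a¹², (a³)⁵ = a¹⁵, (a³)⁶ = a¹⁸, (a³)⁷ = a²¹, (a³)⁸ = a²⁴, (a³)⁹ = a², (a³)¹⁰ = a⁵, (a³)¹¹ = a⁸, (a³)¹² = a¹¹, (a³)¹³ = a¹⁴, (a³)¹⁴ = a¹⁷, (a³)¹⁵ = a²⁰, (a³)¹⁶ = a²³, (a³)¹⁷ = a, (a³)¹⁸ = a⁴, (a³)¹⁹ = a⁷, (a³)²⁰ = a¹⁰, (a³)²¹ = a¹³, (a³)²² = a¹⁶, (a³)²³ = a¹⁹, (a³)²⁴ = a²², (a³)²⁵ = e.
So |⟨a³⟩| = ord(a³) = 25. With |G| = 25, by Lagrange [G : ⟨a³⟩] = 25/25 = 1.

Answer: 1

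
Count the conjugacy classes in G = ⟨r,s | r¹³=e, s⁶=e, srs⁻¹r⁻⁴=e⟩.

The conjugacy classes (representative and size) are:
  [e] (size 1), [r⁴] (size 6), [r¹¹] (size 6), [r⁷s] (size 13), [r⁸s²] (size 13), [r¹²s³] (size 13), [r⁵s⁴] (size 13), [r¹¹s⁵] (size 13).
Class equation: 1 + 6 + 6 + 13 + 13 + 13 + 13 + 13 = 78 = |G|. So G has 8 conjugacy classes.

Answer: 8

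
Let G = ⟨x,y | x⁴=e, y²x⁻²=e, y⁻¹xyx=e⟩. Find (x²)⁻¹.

The order of (x²) is 2 (smallest k with (x²)ᵏ = e), so (x²)⁻¹ = (x²)¹ = x².
Check: (x²) · (x²) → (x²) · x² = e, giving e as required.

Answer: x²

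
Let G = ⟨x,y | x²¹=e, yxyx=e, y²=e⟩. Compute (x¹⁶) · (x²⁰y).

Compute (x¹⁶) · (x²⁰y) by multiplying left to right and reducing via the relations at each step:
  (x¹⁶) · x²⁰ = x¹⁵
  (x¹⁵) · y = x¹⁵y

Answer: x¹⁵y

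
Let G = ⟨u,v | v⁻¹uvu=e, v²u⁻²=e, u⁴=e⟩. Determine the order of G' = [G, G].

G' = [G, G] is generated by all commutators. The generator-pair commutators are: [u, v] = u².
The subgroup they normally generate is {e, u²}, of order 2.
Check: |G/G'| = 8/2 = 4 is the order of the abelianisation.

Answer: 2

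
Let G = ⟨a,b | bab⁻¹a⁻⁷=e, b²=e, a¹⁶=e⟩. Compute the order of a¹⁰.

Compute successive powers until reaching e:
  (a¹⁰)¹ = a¹⁰, (a¹⁰)² = a⁴, (a¹⁰)³ = a¹⁴, (a¹⁰)⁴ = a⁸, (a¹⁰)⁵ = a², (a¹⁰)⁶ = a¹², (a¹⁰)⁷ = a⁶, (a¹⁰)⁸ = e.
The smallest positive k with (a¹⁰)ᵏ = e is 8.

Answer: 8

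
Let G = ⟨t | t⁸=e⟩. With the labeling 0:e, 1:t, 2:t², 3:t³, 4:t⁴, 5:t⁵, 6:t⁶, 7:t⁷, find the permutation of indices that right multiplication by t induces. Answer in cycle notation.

(0 1 2 3 4 5 6 7)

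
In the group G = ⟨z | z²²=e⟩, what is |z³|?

Compute successive powers until reaching e:
  (z³)¹ = z³, (z³)² = z⁶, (z³)³ = z⁹, (z³)⁴ = z¹², (z³)⁵ = z¹⁵, (z³)⁶ = z¹⁸, (z³)⁷ = z²¹, (z³)⁸ = z², (z³)⁹ = z⁵, (z³)¹⁰ = z⁸, (z³)¹¹ = z¹¹, (z³)¹² = z¹⁴, (z³)¹³ = z¹⁷, (z³)¹⁴ = z²⁰, (z³)¹⁵ = z, (z³)¹⁶ = z⁴, (z³)¹⁷ = z⁷, (z³)¹⁸ = z¹⁰, (z³)¹⁹ = z¹³, (z³)²⁰ = z¹⁶, (z³)²¹ = z¹⁹, (z³)²² = e.
The smallest positive k with (z³)ᵏ = e is 22.

Answer: 22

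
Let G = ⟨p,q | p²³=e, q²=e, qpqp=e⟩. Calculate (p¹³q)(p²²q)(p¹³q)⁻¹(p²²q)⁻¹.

[(p¹³q), (p²²q)] = (p¹³q)·(p²²q)·(p¹³q)⁻¹·(p²²q)⁻¹.
  (p¹³q) · (p²²q) = p¹⁴
  (p¹⁴) · (p¹³q) = p⁴q
  (p⁴q) · (p²²q) = p⁵

Answer: p⁵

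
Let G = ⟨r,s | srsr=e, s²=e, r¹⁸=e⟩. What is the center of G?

An element z ∈ Z(G) iff z commutes with every generator.
For example r⁹ is central: (r⁹)·r = r¹⁰ = r·(r⁹); (r⁹)·s = r⁹s = s·(r⁹).
Whereas r ∉ Z(G) since r·s = rs ≠ r¹⁷s = s·r.
Checking each of the 36 elements this way gives Z(G) = {e, r⁹}, of order 2.

Answer: {e, r⁹}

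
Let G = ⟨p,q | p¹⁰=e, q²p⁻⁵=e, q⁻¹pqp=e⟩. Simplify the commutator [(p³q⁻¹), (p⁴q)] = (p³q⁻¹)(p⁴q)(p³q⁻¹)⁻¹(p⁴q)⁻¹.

[(p³q⁻¹), (p⁴q)] = (p³q⁻¹)·(p⁴q)·(p³q⁻¹)⁻¹·(p⁴q)⁻¹.
  (p³q⁻¹) · (p⁴q) = p⁹
  (p⁹) · (p³q) = p²q
  (p²q) · (p⁴q⁻¹) = p⁸

Answer: p⁸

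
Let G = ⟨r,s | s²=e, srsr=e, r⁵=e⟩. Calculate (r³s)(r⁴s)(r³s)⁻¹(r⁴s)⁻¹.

[(r³s), (r⁴s)] = (r³s)·(r⁴s)·(r³s)⁻¹·(r⁴s)⁻¹.
  (r³s) · (r⁴s) = r⁴
  (r⁴) · (r³s) = r²s
  (r²s) · (r⁴s) = r³

Answer: r³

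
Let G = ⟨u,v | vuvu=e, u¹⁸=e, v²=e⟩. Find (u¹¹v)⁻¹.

The order of (u¹¹v) is 2 (smallest k with (u¹¹v)ᵏ = e), so (u¹¹v)⁻¹ = (u¹¹v)¹ = u¹¹v.
Check: (u¹¹v) · (u¹¹v) → (u¹¹v) · u¹¹ = v;   v · v = e, giving e as required.

Answer: u¹¹v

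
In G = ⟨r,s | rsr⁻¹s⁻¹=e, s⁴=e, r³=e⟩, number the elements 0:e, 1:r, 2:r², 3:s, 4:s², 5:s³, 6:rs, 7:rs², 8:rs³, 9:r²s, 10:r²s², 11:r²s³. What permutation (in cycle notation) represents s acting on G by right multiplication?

(0 3 4 5)(1 6 7 8)(2 9 10 11)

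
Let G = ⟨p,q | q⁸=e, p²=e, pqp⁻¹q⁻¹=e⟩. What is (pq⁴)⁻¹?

The order of (pq⁴) is 2 (smallest k with (pq⁴)ᵏ = e), so (pq⁴)⁻¹ = (pq⁴)¹ = pq⁴.
Check: (pq⁴) · (pq⁴) → (pq⁴) · p = q⁴;   (q⁴) · q⁴ = e, giving e as required.

Answer: pq⁴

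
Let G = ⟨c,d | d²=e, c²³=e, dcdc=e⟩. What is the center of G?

An element z ∈ Z(G) iff z commutes with every generator.
For example e is central: e·c = c = c·e; e·d = d = d·e.
Whereas c ∉ Z(G) since c·d = cd ≠ c²²d = d·c.
Checking each of the 46 elements this way gives Z(G) = {e}, of order 1.

Answer: {e}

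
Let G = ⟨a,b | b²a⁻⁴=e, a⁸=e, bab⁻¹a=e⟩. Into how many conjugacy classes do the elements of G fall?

The conjugacy classes (representative and size) are:
  [e] (size 1), [a⁷] (size 2), [a²] (size 2), [a⁵] (size 2), [a⁴] (size 1), [a²b⁻¹] (size 4), [a³b] (size 4).
Class equation: 1 + 2 + 2 + 2 + 1 + 4 + 4 = 16 = |G|. So G has 7 conjugacy classes.

Answer: 7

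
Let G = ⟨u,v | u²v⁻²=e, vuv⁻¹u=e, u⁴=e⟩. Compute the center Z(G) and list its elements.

An element z ∈ Z(G) iff z commutes with every generator.
For example u² is central: (u²)·u = u³ = u·(u²); (u²)·v = v⁻¹ = v·(u²).
Whereas u ∉ Z(G) since u·v = uv ≠ uv⁻¹ = v·u.
Checking each of the 8 elements this way gives Z(G) = {e, u²}, of order 2.

Answer: {e, u²}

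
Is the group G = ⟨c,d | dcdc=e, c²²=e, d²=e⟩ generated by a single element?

Every cyclic group is abelian. But c·d = cd while d·c = c²¹d, so c·d ≠ d·c and G is not abelian. Hence G is not cyclic.

Answer: No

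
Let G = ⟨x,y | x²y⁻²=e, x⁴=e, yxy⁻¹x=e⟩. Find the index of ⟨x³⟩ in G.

First find ord(x³) by computing successive powers:
  (x³)¹ = x³, (x³)² = x², (x³)³ = x, (x³)⁴ = e.
So |⟨x³⟩| = ord(x³) = 4. With |G| = 8, by Lagrange [G : ⟨x³⟩] = 8/4 = 2.

Answer: 2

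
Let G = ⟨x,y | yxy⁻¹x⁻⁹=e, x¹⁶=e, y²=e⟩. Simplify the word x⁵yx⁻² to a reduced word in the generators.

Multiply left to right, reducing at each step:
  (x⁵) · y = x⁵y
  (x⁵y) · x⁻² = x³y

Answer: x³y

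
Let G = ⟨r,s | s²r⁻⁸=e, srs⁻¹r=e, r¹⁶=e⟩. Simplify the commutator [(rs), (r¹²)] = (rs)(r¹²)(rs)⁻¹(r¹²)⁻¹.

[(rs), (r¹²)] = (rs)·(r¹²)·(rs)⁻¹·(r¹²)⁻¹.
  (rs) · (r¹²) = r⁵s
  (r⁵s) · (rs⁻¹) = r⁴
  (r⁴) · (r⁴) = r⁸

Answer: r⁸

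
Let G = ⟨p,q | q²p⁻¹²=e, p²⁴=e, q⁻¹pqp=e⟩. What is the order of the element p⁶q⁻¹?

Compute successive powers until reaching e:
  (p⁶q⁻¹)¹ = p⁶q⁻¹, (p⁶q⁻¹)² = p¹², (p⁶q⁻¹)³ = p⁶q, (p⁶q⁻¹)⁴ = e.
The smallest positive k with (p⁶q⁻¹)ᵏ = e is 4.

Answer: 4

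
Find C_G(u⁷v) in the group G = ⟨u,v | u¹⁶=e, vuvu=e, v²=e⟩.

⟨u⁷v⟩ ⊆ C_G(u⁷v) since powers of u⁷v commute with u⁷v; so |C_G(u⁷v)| ≥ |⟨u⁷v⟩| = 2.
By orbit–stabilizer, |C_G(u⁷v)| = |G| / |conj. class of u⁷v| = 32 / 8 = 4.
The 4 elements commuting with u⁷v are {e, u⁸, u¹⁵v, u⁷v}.

Answer: {e, u⁸, u¹⁵v, u⁷v}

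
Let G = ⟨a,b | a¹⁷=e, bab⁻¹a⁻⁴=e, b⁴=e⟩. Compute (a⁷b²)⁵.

Compute successive powers of (a⁷b²), reducing at each step:
  (a⁷b²)²: (a⁷b²) · a⁷ = b²;   (b²) · b² = e
  (a⁷b²)³: e · a⁷ = a⁷;   (a⁷) · b² = a⁷b²
  (a⁷b²)⁴: (a⁷b²) · a⁷ = b²;   (b²) · b² = e
  (a⁷b²)⁵: e · a⁷ = a⁷;   (a⁷) · b² = a⁷b²

Answer: a⁷b²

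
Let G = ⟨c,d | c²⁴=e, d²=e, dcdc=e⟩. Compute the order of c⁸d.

Compute successive powers until reaching e:
  (c⁸d)¹ = c⁸d, (c⁸d)² = e.
The smallest positive k with (c⁸d)ᵏ = e is 2.

Answer: 2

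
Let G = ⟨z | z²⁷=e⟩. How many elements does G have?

G is generated by a single element, so G is cyclic. The relator gives z²⁷ = e and no smaller power is forced to be e, so the 27 powers {e, z, z², z³, z⁴, z⁵, z⁶, z⁷, z⁸, z⁹, z²², z²³, z²¹, z²⁰, z²⁴, z²⁵, z²⁶, z¹², z¹³, z¹¹, z¹⁰, z¹⁴, z¹⁵, z¹⁶, z¹⁷, z¹⁸, z¹⁹} are distinct. Hence |G| = 27.

Answer: 27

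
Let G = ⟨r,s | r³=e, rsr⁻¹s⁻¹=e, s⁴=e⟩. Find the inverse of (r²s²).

The order of (r²s²) is 6 (smallest k with (r²s²)ᵏ = e), so (r²s²)⁻¹ = (r²s²)⁵ = rs².
Check: (r²s²) · (rs²) → (r²s²) · r = s²;   (s²) · s² = e, giving e as required.

Answer: rs²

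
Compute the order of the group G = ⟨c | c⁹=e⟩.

G is generated by a single element, so G is cyclic. The relator gives c⁹ = e and no smaller power is forced to be e, so the 9 powers {c, e, c², c³, c⁴, c⁵, c⁶, c⁷, c⁸} are distinct. Hence |G| = 9.

Answer: 9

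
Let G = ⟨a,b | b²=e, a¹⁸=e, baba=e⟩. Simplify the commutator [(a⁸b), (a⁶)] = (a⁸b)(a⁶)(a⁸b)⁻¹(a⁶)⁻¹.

[(a⁸b), (a⁶)] = (a⁸b)·(a⁶)·(a⁸b)⁻¹·(a⁶)⁻¹.
  (a⁸b) · (a⁶) = a²b
  (a²b) · (a⁸b) = a¹²
  (a¹²) · (a¹²) = a⁶

Answer: a⁶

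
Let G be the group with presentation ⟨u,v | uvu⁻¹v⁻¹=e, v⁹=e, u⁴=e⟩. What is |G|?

Enumerate words in the generators, reducing via the relations: the distinct elements are
  {e, u, v, uv, u², u³, v², v³, v⁴, v⁵, v⁶, v⁷, v⁸, uv², uv³, uv⁴, uv⁵, uv⁶, uv⁷, uv⁸, u²v, u³v, u²v², u²v³, u²v⁴, u²v⁵, u²v⁶, u²v⁷, u²v⁸, u³v², u³v³, u³v⁴, u³v⁵, u³v⁶, u³v⁷, u³v⁸}.
No further products give new elements, so |G| = 36.

Answer: 36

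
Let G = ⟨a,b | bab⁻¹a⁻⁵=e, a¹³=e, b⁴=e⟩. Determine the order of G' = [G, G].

G' = [G, G] is generated by all commutators. The generator-pair commutators are: [a, b] = a⁹.
The subgroup they normally generate is {e, a, a², a³, a⁴, a⁵, a⁶, a⁷, a⁸, a⁹, a¹⁰, a¹¹, a¹²}, of order 13.
Check: |G/G'| = 52/13 = 4 is the order of the abelianisation.

Answer: 13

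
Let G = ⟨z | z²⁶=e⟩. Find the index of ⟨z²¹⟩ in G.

First find ord(z²¹) by computing successive powers:
  (z²¹)¹ = z²¹, (z²¹)² = z¹⁶, (z²¹)³ = z¹¹, (z²¹)⁴ = z⁶, (z²¹)⁵ = z, (z²¹)⁶ = z²², (z²¹)⁷ = z¹⁷, (z²¹)⁸ = z¹², (z²¹)⁹ = z⁷, (z²¹)¹⁰ = z², (z²¹)¹¹ = z²³, (z²¹)¹² = z¹⁸, (z²¹)¹³ = z¹³, (z²¹)¹⁴ = z⁸, (z²¹)¹⁵ = z³, (z²¹)¹⁶ = z²⁴, (z²¹)¹⁷ = z¹⁹, (z²¹)¹⁸ = z¹⁴, (z²¹)¹⁹ = z⁹, (z²¹)²⁰ = z⁴, (z²¹)²¹ = z²⁵, (z²¹)²² = z²⁰, (z²¹)²³ = z¹⁵, (z²¹)²⁴ = z¹⁰, (z²¹)²⁵ = z⁵, (z²¹)²⁶ = e.
So |⟨z²¹⟩| = ord(z²¹) = 26. With |G| = 26, by Lagrange [G : ⟨z²¹⟩] = 26/26 = 1.

Answer: 1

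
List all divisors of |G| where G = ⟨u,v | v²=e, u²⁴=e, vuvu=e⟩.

|G| = 48 = 2⁴ · 3. By Lagrange's theorem the order of any subgroup divides 48; the divisors of 48 are 1, 2, 3, 4, 6, 8, 12, 16, 24, 48.

Answer: 1, 2, 3, 4, 6, 8, 12, 16, 24, 48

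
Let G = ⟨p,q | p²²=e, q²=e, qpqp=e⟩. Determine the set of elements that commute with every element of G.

An element z ∈ Z(G) iff z commutes with every generator.
For example p¹¹ is central: (p¹¹)·p = p¹² = p·(p¹¹); (p¹¹)·q = p¹¹q = q·(p¹¹).
Whereas p ∉ Z(G) since p·q = pq ≠ p²¹q = q·p.
Checking each of the 44 elements this way gives Z(G) = {e, p¹¹}, of order 2.

Answer: {e, p¹¹}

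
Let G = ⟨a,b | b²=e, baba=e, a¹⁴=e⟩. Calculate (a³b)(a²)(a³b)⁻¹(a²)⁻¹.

[(a³b), (a²)] = (a³b)·(a²)·(a³b)⁻¹·(a²)⁻¹.
  (a³b) · (a²) = ab
  (ab) · (a³b) = a¹²
  (a¹²) · (a¹²) = a¹⁰

Answer: a¹⁰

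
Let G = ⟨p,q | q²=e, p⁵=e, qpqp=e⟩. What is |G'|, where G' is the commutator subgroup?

G' = [G, G] is generated by all commutators. The generator-pair commutators are: [p, q] = p².
The subgroup they normally generate is {e, p, p², p³, p⁴}, of order 5.
Check: |G/G'| = 10/5 = 2 is the order of the abelianisation.

Answer: 5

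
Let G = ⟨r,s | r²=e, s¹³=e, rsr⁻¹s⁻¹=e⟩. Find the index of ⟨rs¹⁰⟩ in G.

First find ord(rs¹⁰) by computing successive powers:
  (rs¹⁰)¹ = rs¹⁰, (rs¹⁰)² = s⁷, (rs¹⁰)³ = rs⁴, (rs¹⁰)⁴ = s, (rs¹⁰)⁵ = rs¹¹, (rs¹⁰)⁶ = s⁸, (rs¹⁰)⁷ = rs⁵, (rs¹⁰)⁸ = s², (rs¹⁰)⁹ = rs¹², (rs¹⁰)¹⁰ = s⁹, (rs¹⁰)¹¹ = rs⁶, (rs¹⁰)¹² = s³, (rs¹⁰)¹³ = r, (rs¹⁰)¹⁴ = s¹⁰, (rs¹⁰)¹⁵ = rs⁷, (rs¹⁰)¹⁶ = s⁴, (rs¹⁰)¹⁷ = rs, (rs¹⁰)¹⁸ = s¹¹, (rs¹⁰)¹⁹ = rs⁸, (rs¹⁰)²⁰ = s⁵, (rs¹⁰)²¹ = rs², (rs¹⁰)²² = s¹², (rs¹⁰)²³ = rs⁹, (rs¹⁰)²⁴ = s⁶, (rs¹⁰)²⁵ = rs³, (rs¹⁰)²⁶ = e.
So |⟨rs¹⁰⟩| = ord(rs¹⁰) = 26. With |G| = 26, by Lagrange [G : ⟨rs¹⁰⟩] = 26/26 = 1.

Answer: 1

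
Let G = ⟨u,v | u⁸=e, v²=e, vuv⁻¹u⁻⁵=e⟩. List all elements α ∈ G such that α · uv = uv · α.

⟨uv⟩ ⊆ C_G(uv) since powers of uv commute with uv; so |C_G(uv)| ≥ |⟨uv⟩| = 8.
By orbit–stabilizer, |C_G(uv)| = |G| / |conj. class of uv| = 16 / 2 = 8.
The 8 elements commuting with uv are {e, u², u⁴, u⁶, u⁵v, uv, u⁷v, u³v}.

Answer: {e, u², u⁴, u⁶, u⁵v, uv, u⁷v, u³v}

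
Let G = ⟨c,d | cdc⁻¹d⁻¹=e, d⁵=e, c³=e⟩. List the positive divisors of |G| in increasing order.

|G| = 15 = 3 · 5. By Lagrange's theorem the order of any subgroup divides 15; the divisors of 15 are 1, 3, 5, 15.

Answer: 1, 3, 5, 15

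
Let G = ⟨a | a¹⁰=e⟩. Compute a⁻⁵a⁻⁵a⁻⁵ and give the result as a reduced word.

Multiply left to right, reducing at each step:
  (a⁵) · a⁻⁵ = e
  e · a⁻⁵ = a⁵

Answer: a⁵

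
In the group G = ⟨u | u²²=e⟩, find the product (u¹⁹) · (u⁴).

Compute (u¹⁹) · (u⁴) by multiplying left to right and reducing via the relations at each step:
  (u¹⁹) · u⁴ = u

Answer: u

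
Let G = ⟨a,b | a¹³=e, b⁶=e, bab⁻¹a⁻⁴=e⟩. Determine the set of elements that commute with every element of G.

An element z ∈ Z(G) iff z commutes with every generator.
For example e is central: e·a = a = a·e; e·b = b = b·e.
Whereas a ∉ Z(G) since a·b = ab ≠ a⁴b = b·a.
Checking each of the 78 elements this way gives Z(G) = {e}, of order 1.

Answer: {e}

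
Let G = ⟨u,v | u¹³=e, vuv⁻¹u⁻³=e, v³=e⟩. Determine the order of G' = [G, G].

G' = [G, G] is generated by all commutators. The generator-pair commutators are: [u, v] = u¹¹.
The subgroup they normally generate is {e, u, u², u³, u⁴, u⁵, u⁶, u⁷, u⁸, u⁹, u¹⁰, u¹¹, u¹²}, of order 13.
Check: |G/G'| = 39/13 = 3 is the order of the abelianisation.

Answer: 13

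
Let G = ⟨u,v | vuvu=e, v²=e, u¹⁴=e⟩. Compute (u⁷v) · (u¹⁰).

Compute (u⁷v) · (u¹⁰) by multiplying left to right and reducing via the relations at each step:
  (u⁷v) · u¹⁰ = u¹¹v

Answer: u¹¹v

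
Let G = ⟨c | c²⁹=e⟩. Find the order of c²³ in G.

Compute successive powers until reaching e:
  (c²³)¹ = c²³, (c²³)² = c¹⁷, (c²³)³ = c¹¹, (c²³)⁴ = c⁵, (c²³)⁵ = c²⁸, (c²³)⁶ = c²², (c²³)⁷ = c¹⁶, (c²³)⁸ = c¹⁰, (c²³)⁹ = c⁴, (c²³)¹⁰ = c²⁷, (c²³)¹¹ = c²¹, (c²³)¹² = c¹⁵, (c²³)¹³ = c⁹, (c²³)¹⁴ = c³, (c²³)¹⁵ = c²⁶, (c²³)¹⁶ = c²⁰, (c²³)¹⁷ = c¹⁴, (c²³)¹⁸ = c⁸, (c²³)¹⁹ = c², (c²³)²⁰ = c²⁵, (c²³)²¹ = c¹⁹, (c²³)²² = c¹³, (c²³)²³ = c⁷, (c²³)²⁴ = c, (c²³)²⁵ = c²⁴, (c²³)²⁶ = c¹⁸, (c²³)²⁷ = c¹², (c²³)²⁸ = c⁶, (c²³)²⁹ = e.
The smallest positive k with (c²³)ᵏ = e is 29.

Answer: 29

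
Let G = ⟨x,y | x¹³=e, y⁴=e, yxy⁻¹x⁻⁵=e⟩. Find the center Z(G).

An element z ∈ Z(G) iff z commutes with every generator.
For example e is central: e·x = x = x·e; e·y = y = y·e.
Whereas x ∉ Z(G) since x·y = xy ≠ x⁵y = y·x.
Checking each of the 52 elements this way gives Z(G) = {e}, of order 1.

Answer: {e}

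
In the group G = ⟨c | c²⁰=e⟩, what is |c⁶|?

Compute successive powers until reaching e:
  (c⁶)¹ = c⁶, (c⁶)² = c¹², (c⁶)³ = c¹⁸, (c⁶)⁴ = c⁴, (c⁶)⁵ = c¹⁰, (c⁶)⁶ = c¹⁶, (c⁶)⁷ = c², (c⁶)⁸ = c⁸, (c⁶)⁹ = c¹⁴, (c⁶)¹⁰ = e.
The smallest positive k with (c⁶)ᵏ = e is 10.

Answer: 10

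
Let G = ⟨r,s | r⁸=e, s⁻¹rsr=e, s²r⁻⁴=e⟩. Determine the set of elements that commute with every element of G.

An element z ∈ Z(G) iff z commutes with every generator.
For example r⁴ is central: (r⁴)·r = r⁵ = r·(r⁴); (r⁴)·s = s⁻¹ = s·(r⁴).
Whereas r ∉ Z(G) since r·s = rs ≠ r³s⁻¹ = s·r.
Checking each of the 16 elements this way gives Z(G) = {e, r⁴}, of order 2.

Answer: {e, r⁴}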